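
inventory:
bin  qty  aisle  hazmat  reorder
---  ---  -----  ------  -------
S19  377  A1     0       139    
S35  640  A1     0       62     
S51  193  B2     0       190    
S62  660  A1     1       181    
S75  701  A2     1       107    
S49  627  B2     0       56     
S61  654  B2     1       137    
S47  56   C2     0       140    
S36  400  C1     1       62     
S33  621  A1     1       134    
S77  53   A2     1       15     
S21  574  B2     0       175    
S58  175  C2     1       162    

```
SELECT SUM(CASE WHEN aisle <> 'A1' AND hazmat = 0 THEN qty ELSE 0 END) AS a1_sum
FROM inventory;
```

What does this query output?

1450

bin=S19: ✗
bin=S35: ✗
bin=S51: ✓ → 193
bin=S62: ✗
bin=S75: ✗
bin=S49: ✓ → 627
bin=S61: ✗
bin=S47: ✓ → 56
bin=S36: ✗
bin=S33: ✗
bin=S77: ✗
bin=S21: ✓ → 574
bin=S58: ✗
a1_sum = 193 + 627 + 56 + 574 = 1450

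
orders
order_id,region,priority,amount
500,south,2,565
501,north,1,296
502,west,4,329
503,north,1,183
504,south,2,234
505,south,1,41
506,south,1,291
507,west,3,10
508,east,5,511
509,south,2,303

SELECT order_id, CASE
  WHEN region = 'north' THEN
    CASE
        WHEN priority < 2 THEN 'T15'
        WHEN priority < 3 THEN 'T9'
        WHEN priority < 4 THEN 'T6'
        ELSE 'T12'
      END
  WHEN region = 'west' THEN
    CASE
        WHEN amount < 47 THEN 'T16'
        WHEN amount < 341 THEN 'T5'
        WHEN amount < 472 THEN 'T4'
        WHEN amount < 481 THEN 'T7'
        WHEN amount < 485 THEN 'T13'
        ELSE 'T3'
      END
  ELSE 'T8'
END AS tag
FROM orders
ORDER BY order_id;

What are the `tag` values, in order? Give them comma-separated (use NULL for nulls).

T8, T15, T5, T15, T8, T8, T8, T16, T8, T8

order_id=500: region='south' → outer ELSE → T8
order_id=501: region='north' → inner[priority < 2] → T15
order_id=502: region='west' → inner[amount < 341] → T5
order_id=503: region='north' → inner[priority < 2] → T15
order_id=504: region='south' → outer ELSE → T8
order_id=505: region='south' → outer ELSE → T8
order_id=506: region='south' → outer ELSE → T8
order_id=507: region='west' → inner[amount < 47] → T16
order_id=508: region='east' → outer ELSE → T8
order_id=509: region='south' → outer ELSE → T8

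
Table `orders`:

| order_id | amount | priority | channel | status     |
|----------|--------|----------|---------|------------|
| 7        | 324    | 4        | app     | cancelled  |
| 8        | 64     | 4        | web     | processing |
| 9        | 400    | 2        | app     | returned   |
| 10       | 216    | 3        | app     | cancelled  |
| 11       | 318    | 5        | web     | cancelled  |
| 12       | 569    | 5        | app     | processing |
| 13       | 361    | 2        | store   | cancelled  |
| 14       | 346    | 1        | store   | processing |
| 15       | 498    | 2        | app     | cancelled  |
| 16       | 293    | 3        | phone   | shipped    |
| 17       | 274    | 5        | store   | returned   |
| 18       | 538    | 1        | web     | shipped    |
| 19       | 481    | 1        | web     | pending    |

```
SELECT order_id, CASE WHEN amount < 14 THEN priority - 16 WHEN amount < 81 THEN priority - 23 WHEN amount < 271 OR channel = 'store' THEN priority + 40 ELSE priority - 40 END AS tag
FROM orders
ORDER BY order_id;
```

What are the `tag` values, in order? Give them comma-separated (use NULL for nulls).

-36, -19, -38, 43, -35, -35, 42, 41, -38, -37, 45, -39, -39

order_id=7: ELSE → -36
order_id=8: amount < 81 → -19
order_id=9: ELSE → -38
order_id=10: amount < 271 OR channel = 'store' → 43
order_id=11: ELSE → -35
order_id=12: ELSE → -35
order_id=13: amount < 271 OR channel = 'store' → 42
order_id=14: amount < 271 OR channel = 'store' → 41
order_id=15: ELSE → -38
order_id=16: ELSE → -37
order_id=17: amount < 271 OR channel = 'store' → 45
order_id=18: ELSE → -39
order_id=19: ELSE → -39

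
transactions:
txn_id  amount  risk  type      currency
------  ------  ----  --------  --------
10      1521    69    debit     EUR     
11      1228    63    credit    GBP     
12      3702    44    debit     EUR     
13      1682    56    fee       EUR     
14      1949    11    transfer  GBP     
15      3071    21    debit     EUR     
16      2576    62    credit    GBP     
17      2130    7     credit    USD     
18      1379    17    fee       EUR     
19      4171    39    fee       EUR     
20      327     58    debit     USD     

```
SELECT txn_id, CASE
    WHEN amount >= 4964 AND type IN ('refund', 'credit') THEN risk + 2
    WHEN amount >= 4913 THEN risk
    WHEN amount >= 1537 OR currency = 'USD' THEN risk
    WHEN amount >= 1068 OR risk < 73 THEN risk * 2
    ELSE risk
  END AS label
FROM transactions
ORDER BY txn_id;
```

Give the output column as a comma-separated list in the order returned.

txn_id=10: amount >= 1068 OR risk < 73 → 138
txn_id=11: amount >= 1068 OR risk < 73 → 126
txn_id=12: amount >= 1537 OR currency = 'USD' → 44
txn_id=13: amount >= 1537 OR currency = 'USD' → 56
txn_id=14: amount >= 1537 OR currency = 'USD' → 11
txn_id=15: amount >= 1537 OR currency = 'USD' → 21
txn_id=16: amount >= 1537 OR currency = 'USD' → 62
txn_id=17: amount >= 1537 OR currency = 'USD' → 7
txn_id=18: amount >= 1068 OR risk < 73 → 34
txn_id=19: amount >= 1537 OR currency = 'USD' → 39
txn_id=20: amount >= 1537 OR currency = 'USD' → 58

138, 126, 44, 56, 11, 21, 62, 7, 34, 39, 58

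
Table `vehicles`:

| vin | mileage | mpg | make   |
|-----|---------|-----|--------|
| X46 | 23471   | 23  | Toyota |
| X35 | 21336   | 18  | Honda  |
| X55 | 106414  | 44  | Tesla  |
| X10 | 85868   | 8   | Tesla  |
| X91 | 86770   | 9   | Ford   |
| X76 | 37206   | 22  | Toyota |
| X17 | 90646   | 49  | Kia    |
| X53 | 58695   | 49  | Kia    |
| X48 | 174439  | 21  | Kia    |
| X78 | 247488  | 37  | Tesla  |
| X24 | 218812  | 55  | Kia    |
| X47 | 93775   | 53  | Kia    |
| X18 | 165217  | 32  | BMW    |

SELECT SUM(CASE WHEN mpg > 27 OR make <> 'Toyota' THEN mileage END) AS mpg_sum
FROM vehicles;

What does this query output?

vin=X46: ✗
vin=X35: ✓ → 21336
vin=X55: ✓ → 106414
vin=X10: ✓ → 85868
vin=X91: ✓ → 86770
vin=X76: ✗
vin=X17: ✓ → 90646
vin=X53: ✓ → 58695
vin=X48: ✓ → 174439
vin=X78: ✓ → 247488
vin=X24: ✓ → 218812
vin=X47: ✓ → 93775
vin=X18: ✓ → 165217
mpg_sum = 21336 + 106414 + 85868 + 86770 + 90646 + 58695 + 174439 + 247488 + 218812 + 93775 + 165217 = 1349460

1349460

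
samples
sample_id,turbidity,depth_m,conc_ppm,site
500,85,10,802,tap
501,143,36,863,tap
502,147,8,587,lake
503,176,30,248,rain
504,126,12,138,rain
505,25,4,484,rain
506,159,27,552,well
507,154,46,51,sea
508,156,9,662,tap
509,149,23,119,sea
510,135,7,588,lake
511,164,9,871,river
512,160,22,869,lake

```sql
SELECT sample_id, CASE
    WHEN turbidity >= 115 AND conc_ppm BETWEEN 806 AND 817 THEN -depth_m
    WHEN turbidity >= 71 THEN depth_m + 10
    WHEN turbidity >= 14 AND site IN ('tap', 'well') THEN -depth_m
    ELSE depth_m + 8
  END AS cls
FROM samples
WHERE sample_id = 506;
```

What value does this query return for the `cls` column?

sample_id = 506: turbidity=159, depth_m=27, conc_ppm=552, site=well.
turbidity >= 115 AND conc_ppm BETWEEN 806 AND 817 → false
turbidity >= 71 → true → 37

37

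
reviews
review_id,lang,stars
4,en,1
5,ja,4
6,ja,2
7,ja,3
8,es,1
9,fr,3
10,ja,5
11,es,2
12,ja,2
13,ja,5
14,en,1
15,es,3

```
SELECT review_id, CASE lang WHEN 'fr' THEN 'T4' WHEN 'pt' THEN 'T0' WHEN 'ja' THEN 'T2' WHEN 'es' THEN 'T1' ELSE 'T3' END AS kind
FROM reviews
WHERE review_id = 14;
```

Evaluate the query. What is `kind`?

T3

review_id = 14: lang=en, stars=1.
lang='fr' → false
lang='pt' → false
lang='ja' → false
lang='es' → false
No prior WHEN matched → ELSE → T3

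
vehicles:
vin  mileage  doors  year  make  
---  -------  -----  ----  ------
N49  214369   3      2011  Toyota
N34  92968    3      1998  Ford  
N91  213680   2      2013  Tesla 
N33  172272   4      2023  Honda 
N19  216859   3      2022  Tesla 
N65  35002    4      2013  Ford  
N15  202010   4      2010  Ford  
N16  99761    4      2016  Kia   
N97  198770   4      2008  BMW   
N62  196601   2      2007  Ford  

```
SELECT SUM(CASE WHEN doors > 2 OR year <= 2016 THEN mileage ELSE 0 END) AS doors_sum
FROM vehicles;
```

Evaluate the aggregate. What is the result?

vin=N49: ✓ → 214369
vin=N34: ✓ → 92968
vin=N91: ✓ → 213680
vin=N33: ✓ → 172272
vin=N19: ✓ → 216859
vin=N65: ✓ → 35002
vin=N15: ✓ → 202010
vin=N16: ✓ → 99761
vin=N97: ✓ → 198770
vin=N62: ✓ → 196601
doors_sum = 214369 + 92968 + 213680 + 172272 + 216859 + 35002 + 202010 + 99761 + 198770 + 196601 = 1642292

1642292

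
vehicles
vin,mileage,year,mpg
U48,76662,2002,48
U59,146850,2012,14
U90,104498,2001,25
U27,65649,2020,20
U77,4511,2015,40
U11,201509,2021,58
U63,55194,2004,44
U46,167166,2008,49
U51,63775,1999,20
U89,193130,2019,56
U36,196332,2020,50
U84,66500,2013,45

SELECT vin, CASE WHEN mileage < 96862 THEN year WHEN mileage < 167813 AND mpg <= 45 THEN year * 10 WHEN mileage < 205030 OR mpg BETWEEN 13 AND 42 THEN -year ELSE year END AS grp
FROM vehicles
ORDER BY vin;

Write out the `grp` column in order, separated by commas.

-2021, 2020, -2020, -2008, 2002, 1999, 20120, 2004, 2015, 2013, -2019, 20010

vin=U11: mileage < 205030 OR mpg BETWEEN 13 AND 42 → -2021
vin=U27: mileage < 96862 → 2020
vin=U36: mileage < 205030 OR mpg BETWEEN 13 AND 42 → -2020
vin=U46: mileage < 205030 OR mpg BETWEEN 13 AND 42 → -2008
vin=U48: mileage < 96862 → 2002
vin=U51: mileage < 96862 → 1999
vin=U59: mileage < 167813 AND mpg <= 45 → 20120
vin=U63: mileage < 96862 → 2004
vin=U77: mileage < 96862 → 2015
vin=U84: mileage < 96862 → 2013
vin=U89: mileage < 205030 OR mpg BETWEEN 13 AND 42 → -2019
vin=U90: mileage < 167813 AND mpg <= 45 → 20010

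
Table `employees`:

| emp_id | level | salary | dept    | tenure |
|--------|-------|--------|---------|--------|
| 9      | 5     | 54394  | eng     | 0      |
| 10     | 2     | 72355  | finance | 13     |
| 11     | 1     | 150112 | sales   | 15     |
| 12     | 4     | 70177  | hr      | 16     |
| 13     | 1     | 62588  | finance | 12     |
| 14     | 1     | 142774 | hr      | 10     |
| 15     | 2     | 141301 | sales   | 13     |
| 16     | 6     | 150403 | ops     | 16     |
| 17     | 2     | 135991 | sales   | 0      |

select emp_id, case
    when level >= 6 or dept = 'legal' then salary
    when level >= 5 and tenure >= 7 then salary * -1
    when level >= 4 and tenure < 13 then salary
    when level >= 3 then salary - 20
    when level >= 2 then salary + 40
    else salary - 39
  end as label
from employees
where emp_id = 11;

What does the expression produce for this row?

emp_id = 11: level=1, salary=150112, dept=sales, tenure=15.
level >= 6 or dept = 'legal' → false
level >= 5 and tenure >= 7 → false
level >= 4 and tenure < 13 → false
level >= 3 → false
level >= 2 → false
No prior WHEN matched → ELSE → 150073

150073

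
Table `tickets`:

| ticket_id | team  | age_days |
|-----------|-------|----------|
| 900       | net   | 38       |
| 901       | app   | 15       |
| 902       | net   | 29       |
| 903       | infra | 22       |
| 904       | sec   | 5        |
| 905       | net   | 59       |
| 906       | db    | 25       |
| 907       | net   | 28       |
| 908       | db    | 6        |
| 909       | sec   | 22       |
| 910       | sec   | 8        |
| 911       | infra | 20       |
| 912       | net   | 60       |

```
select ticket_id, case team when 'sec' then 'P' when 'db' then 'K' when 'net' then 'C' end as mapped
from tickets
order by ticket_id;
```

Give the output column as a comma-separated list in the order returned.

ticket_id=900: team='net' → C
ticket_id=901: (no match → NULL) → NULL
ticket_id=902: team='net' → C
ticket_id=903: (no match → NULL) → NULL
ticket_id=904: team='sec' → P
ticket_id=905: team='net' → C
ticket_id=906: team='db' → K
ticket_id=907: team='net' → C
ticket_id=908: team='db' → K
ticket_id=909: team='sec' → P
ticket_id=910: team='sec' → P
ticket_id=911: (no match → NULL) → NULL
ticket_id=912: team='net' → C

C, NULL, C, NULL, P, C, K, C, K, P, P, NULL, C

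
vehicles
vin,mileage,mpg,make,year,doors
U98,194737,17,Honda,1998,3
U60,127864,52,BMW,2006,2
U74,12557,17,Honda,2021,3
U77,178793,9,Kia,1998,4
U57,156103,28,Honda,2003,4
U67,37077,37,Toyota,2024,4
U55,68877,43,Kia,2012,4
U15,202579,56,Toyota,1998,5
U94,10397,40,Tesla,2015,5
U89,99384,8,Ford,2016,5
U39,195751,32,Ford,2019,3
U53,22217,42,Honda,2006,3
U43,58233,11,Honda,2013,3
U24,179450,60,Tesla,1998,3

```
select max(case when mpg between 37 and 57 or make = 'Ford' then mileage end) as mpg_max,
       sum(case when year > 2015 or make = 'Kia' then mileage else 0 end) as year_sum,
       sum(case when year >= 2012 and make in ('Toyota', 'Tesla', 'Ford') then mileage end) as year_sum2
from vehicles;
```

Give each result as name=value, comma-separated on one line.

[mpg_max: mpg between 37 and 57 or make = 'Ford']
vin=U98: ✗
vin=U60: ✓ → 127864
vin=U74: ✗
vin=U77: ✗
vin=U57: ✗
vin=U67: ✓ → 37077
vin=U55: ✓ → 68877
vin=U15: ✓ → 202579
vin=U94: ✓ → 10397
vin=U89: ✓ → 99384
vin=U39: ✓ → 195751
vin=U53: ✓ → 22217
vin=U43: ✗
vin=U24: ✗
mpg_max = MAX(127864, 37077, 68877, 202579, 10397, 99384, 195751, 22217) = 202579
—
[year_sum: year > 2015 or make = 'Kia']
vin=U98: ✗
vin=U60: ✗
vin=U74: ✓ → 12557
vin=U77: ✓ → 178793
vin=U57: ✗
vin=U67: ✓ → 37077
vin=U55: ✓ → 68877
vin=U15: ✗
vin=U94: ✗
vin=U89: ✓ → 99384
vin=U39: ✓ → 195751
vin=U53: ✗
vin=U43: ✗
vin=U24: ✗
year_sum = 12557 + 178793 + 37077 + 68877 + 99384 + 195751 = 592439
—
[year_sum2: year >= 2012 and make in ('Toyota', 'Tesla', 'Ford')]
vin=U98: ✗
vin=U60: ✗
vin=U74: ✗
vin=U77: ✗
vin=U57: ✗
vin=U67: ✓ → 37077
vin=U55: ✗
vin=U15: ✗
vin=U94: ✓ → 10397
vin=U89: ✓ → 99384
vin=U39: ✓ → 195751
vin=U53: ✗
vin=U43: ✗
vin=U24: ✗
year_sum2 = 37077 + 10397 + 99384 + 195751 = 342609

mpg_max=202579, year_sum=592439, year_sum2=342609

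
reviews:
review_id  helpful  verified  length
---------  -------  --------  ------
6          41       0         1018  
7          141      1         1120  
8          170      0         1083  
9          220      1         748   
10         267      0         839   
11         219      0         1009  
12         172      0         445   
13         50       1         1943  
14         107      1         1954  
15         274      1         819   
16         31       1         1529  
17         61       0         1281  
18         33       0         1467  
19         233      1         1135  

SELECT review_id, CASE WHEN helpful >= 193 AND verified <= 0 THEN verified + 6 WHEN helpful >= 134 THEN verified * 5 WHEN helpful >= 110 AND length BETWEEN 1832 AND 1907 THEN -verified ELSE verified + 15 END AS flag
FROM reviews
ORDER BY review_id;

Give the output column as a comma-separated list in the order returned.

15, 5, 0, 5, 6, 6, 0, 16, 16, 5, 16, 15, 15, 5

review_id=6: ELSE → 15
review_id=7: helpful >= 134 → 5
review_id=8: helpful >= 134 → 0
review_id=9: helpful >= 134 → 5
review_id=10: helpful >= 193 AND verified <= 0 → 6
review_id=11: helpful >= 193 AND verified <= 0 → 6
review_id=12: helpful >= 134 → 0
review_id=13: ELSE → 16
review_id=14: ELSE → 16
review_id=15: helpful >= 134 → 5
review_id=16: ELSE → 16
review_id=17: ELSE → 15
review_id=18: ELSE → 15
review_id=19: helpful >= 134 → 5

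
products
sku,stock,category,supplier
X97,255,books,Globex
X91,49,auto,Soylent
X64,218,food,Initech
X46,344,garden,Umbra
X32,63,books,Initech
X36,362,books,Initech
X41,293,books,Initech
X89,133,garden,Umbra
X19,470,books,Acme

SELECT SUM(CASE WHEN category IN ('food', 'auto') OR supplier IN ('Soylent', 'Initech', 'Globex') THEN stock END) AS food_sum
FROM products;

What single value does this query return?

1240

sku=X97: ✓ → 255
sku=X91: ✓ → 49
sku=X64: ✓ → 218
sku=X46: ✗
sku=X32: ✓ → 63
sku=X36: ✓ → 362
sku=X41: ✓ → 293
sku=X89: ✗
sku=X19: ✗
food_sum = 255 + 49 + 218 + 63 + 362 + 293 = 1240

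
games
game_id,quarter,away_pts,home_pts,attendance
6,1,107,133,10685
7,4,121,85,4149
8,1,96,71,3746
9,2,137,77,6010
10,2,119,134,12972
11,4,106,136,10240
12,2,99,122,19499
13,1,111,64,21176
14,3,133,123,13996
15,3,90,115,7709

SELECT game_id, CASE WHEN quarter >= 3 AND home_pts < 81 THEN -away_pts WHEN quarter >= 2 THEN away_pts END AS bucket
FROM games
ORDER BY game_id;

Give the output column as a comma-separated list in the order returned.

NULL, 121, NULL, 137, 119, 106, 99, NULL, 133, 90

game_id=6: (no match → NULL) → NULL
game_id=7: quarter >= 2 → 121
game_id=8: (no match → NULL) → NULL
game_id=9: quarter >= 2 → 137
game_id=10: quarter >= 2 → 119
game_id=11: quarter >= 2 → 106
game_id=12: quarter >= 2 → 99
game_id=13: (no match → NULL) → NULL
game_id=14: quarter >= 2 → 133
game_id=15: quarter >= 2 → 90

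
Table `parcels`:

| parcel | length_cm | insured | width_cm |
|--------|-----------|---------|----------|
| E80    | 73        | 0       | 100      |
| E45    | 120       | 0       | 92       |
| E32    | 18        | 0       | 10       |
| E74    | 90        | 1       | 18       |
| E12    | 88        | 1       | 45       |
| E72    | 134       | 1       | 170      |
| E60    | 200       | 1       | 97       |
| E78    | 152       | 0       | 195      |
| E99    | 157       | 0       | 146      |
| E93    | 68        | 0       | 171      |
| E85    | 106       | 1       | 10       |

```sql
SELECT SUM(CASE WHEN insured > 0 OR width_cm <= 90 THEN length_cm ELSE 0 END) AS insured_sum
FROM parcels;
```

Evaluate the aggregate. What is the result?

parcel=E80: ✗
parcel=E45: ✗
parcel=E32: ✓ → 18
parcel=E74: ✓ → 90
parcel=E12: ✓ → 88
parcel=E72: ✓ → 134
parcel=E60: ✓ → 200
parcel=E78: ✗
parcel=E99: ✗
parcel=E93: ✗
parcel=E85: ✓ → 106
insured_sum = 18 + 90 + 88 + 134 + 200 + 106 = 636

636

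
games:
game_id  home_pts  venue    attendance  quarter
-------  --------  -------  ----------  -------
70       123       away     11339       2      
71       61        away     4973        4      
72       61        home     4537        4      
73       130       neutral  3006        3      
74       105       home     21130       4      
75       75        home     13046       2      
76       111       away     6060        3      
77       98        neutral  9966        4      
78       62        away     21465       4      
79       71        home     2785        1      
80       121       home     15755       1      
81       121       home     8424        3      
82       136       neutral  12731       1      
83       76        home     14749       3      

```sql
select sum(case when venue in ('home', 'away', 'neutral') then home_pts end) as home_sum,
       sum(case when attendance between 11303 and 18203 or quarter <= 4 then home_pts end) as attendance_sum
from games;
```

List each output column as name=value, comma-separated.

[home_sum: venue in ('home', 'away', 'neutral')]
game_id=70: ✓ → 123
game_id=71: ✓ → 61
game_id=72: ✓ → 61
game_id=73: ✓ → 130
game_id=74: ✓ → 105
game_id=75: ✓ → 75
game_id=76: ✓ → 111
game_id=77: ✓ → 98
game_id=78: ✓ → 62
game_id=79: ✓ → 71
game_id=80: ✓ → 121
game_id=81: ✓ → 121
game_id=82: ✓ → 136
game_id=83: ✓ → 76
home_sum = 123 + 61 + 61 + 130 + 105 + 75 + 111 + 98 + 62 + 71 + 121 + 121 + 136 + 76 = 1351
—
[attendance_sum: attendance between 11303 and 18203 or quarter <= 4]
game_id=70: ✓ → 123
game_id=71: ✓ → 61
game_id=72: ✓ → 61
game_id=73: ✓ → 130
game_id=74: ✓ → 105
game_id=75: ✓ → 75
game_id=76: ✓ → 111
game_id=77: ✓ → 98
game_id=78: ✓ → 62
game_id=79: ✓ → 71
game_id=80: ✓ → 121
game_id=81: ✓ → 121
game_id=82: ✓ → 136
game_id=83: ✓ → 76
attendance_sum = 123 + 61 + 61 + 130 + 105 + 75 + 111 + 98 + 62 + 71 + 121 + 121 + 136 + 76 = 1351

home_sum=1351, attendance_sum=1351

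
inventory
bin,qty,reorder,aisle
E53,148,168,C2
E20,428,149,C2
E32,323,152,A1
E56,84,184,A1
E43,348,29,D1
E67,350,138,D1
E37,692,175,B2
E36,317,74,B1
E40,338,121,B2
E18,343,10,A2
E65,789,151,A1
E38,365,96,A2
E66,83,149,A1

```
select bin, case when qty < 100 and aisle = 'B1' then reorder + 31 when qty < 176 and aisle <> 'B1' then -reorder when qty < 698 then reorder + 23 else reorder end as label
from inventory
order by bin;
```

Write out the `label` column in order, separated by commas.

33, 172, 175, 97, 198, 119, 144, 52, -168, -184, 151, -149, 161

bin=E18: qty < 698 → 33
bin=E20: qty < 698 → 172
bin=E32: qty < 698 → 175
bin=E36: qty < 698 → 97
bin=E37: qty < 698 → 198
bin=E38: qty < 698 → 119
bin=E40: qty < 698 → 144
bin=E43: qty < 698 → 52
bin=E53: qty < 176 and aisle <> 'B1' → -168
bin=E56: qty < 176 and aisle <> 'B1' → -184
bin=E65: ELSE → 151
bin=E66: qty < 176 and aisle <> 'B1' → -149
bin=E67: qty < 698 → 161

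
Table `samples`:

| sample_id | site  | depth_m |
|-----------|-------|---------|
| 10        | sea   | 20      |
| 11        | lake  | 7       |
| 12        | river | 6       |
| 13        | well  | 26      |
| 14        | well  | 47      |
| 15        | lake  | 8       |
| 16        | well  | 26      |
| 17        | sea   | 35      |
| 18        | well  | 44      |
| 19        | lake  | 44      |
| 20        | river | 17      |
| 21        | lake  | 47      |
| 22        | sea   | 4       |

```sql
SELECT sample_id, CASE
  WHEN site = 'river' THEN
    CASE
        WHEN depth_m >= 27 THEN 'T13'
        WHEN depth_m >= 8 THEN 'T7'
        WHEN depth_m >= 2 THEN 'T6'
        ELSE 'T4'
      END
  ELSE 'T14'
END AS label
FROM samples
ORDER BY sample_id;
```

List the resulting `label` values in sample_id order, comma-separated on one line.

sample_id=10: site='sea' → outer ELSE → T14
sample_id=11: site='lake' → outer ELSE → T14
sample_id=12: site='river' → inner[depth_m >= 2] → T6
sample_id=13: site='well' → outer ELSE → T14
sample_id=14: site='well' → outer ELSE → T14
sample_id=15: site='lake' → outer ELSE → T14
sample_id=16: site='well' → outer ELSE → T14
sample_id=17: site='sea' → outer ELSE → T14
sample_id=18: site='well' → outer ELSE → T14
sample_id=19: site='lake' → outer ELSE → T14
sample_id=20: site='river' → inner[depth_m >= 8] → T7
sample_id=21: site='lake' → outer ELSE → T14
sample_id=22: site='sea' → outer ELSE → T14

T14, T14, T6, T14, T14, T14, T14, T14, T14, T14, T7, T14, T14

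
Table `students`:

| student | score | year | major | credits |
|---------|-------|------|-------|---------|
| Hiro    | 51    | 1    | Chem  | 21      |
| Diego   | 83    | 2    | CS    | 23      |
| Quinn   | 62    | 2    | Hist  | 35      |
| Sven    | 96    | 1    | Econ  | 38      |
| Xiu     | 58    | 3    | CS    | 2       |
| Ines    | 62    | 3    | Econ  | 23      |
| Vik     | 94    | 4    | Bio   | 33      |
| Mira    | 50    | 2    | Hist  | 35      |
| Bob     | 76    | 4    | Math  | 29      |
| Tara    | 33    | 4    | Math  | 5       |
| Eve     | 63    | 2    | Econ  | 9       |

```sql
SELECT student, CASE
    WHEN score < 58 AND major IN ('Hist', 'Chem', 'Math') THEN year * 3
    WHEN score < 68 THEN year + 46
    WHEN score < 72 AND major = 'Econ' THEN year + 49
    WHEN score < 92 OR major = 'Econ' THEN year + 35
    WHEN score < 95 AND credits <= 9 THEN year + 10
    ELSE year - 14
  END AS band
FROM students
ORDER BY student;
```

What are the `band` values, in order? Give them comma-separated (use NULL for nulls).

39, 37, 48, 3, 49, 6, 48, 36, 12, -10, 49

student=Bob: score < 92 OR major = 'Econ' → 39
student=Diego: score < 92 OR major = 'Econ' → 37
student=Eve: score < 68 → 48
student=Hiro: score < 58 AND major IN ('Hist', 'Chem', 'Math') → 3
student=Ines: score < 68 → 49
student=Mira: score < 58 AND major IN ('Hist', 'Chem', 'Math') → 6
student=Quinn: score < 68 → 48
student=Sven: score < 92 OR major = 'Econ' → 36
student=Tara: score < 58 AND major IN ('Hist', 'Chem', 'Math') → 12
student=Vik: ELSE → -10
student=Xiu: score < 68 → 49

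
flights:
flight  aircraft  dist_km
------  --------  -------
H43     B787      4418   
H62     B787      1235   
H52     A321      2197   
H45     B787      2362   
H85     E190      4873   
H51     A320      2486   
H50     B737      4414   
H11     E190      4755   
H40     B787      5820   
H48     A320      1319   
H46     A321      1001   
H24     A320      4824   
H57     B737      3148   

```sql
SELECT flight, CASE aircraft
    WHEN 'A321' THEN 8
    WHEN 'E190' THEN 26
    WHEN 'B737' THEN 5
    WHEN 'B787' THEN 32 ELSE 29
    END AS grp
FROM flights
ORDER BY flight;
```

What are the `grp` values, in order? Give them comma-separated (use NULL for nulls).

flight=H11: aircraft='E190' → 26
flight=H24: ELSE → 29
flight=H40: aircraft='B787' → 32
flight=H43: aircraft='B787' → 32
flight=H45: aircraft='B787' → 32
flight=H46: aircraft='A321' → 8
flight=H48: ELSE → 29
flight=H50: aircraft='B737' → 5
flight=H51: ELSE → 29
flight=H52: aircraft='A321' → 8
flight=H57: aircraft='B737' → 5
flight=H62: aircraft='B787' → 32
flight=H85: aircraft='E190' → 26

26, 29, 32, 32, 32, 8, 29, 5, 29, 8, 5, 32, 26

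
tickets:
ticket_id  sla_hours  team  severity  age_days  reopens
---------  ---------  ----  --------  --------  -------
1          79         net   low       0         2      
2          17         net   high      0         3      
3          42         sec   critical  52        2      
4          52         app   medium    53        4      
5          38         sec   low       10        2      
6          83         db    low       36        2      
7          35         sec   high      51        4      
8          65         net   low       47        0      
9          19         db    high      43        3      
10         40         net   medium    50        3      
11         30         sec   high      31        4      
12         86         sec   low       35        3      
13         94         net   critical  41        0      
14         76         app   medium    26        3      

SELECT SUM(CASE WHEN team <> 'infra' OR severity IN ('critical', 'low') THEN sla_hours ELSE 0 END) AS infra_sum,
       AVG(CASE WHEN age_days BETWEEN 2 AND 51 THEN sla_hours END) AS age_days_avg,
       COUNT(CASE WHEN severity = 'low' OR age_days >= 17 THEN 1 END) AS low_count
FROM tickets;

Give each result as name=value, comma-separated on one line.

infra_sum=756, age_days_avg=56.6, low_count=13

[infra_sum: team <> 'infra' OR severity IN ('critical', 'low')]
ticket_id=1: ✓ → 79
ticket_id=2: ✓ → 17
ticket_id=3: ✓ → 42
ticket_id=4: ✓ → 52
ticket_id=5: ✓ → 38
ticket_id=6: ✓ → 83
ticket_id=7: ✓ → 35
ticket_id=8: ✓ → 65
ticket_id=9: ✓ → 19
ticket_id=10: ✓ → 40
ticket_id=11: ✓ → 30
ticket_id=12: ✓ → 86
ticket_id=13: ✓ → 94
ticket_id=14: ✓ → 76
infra_sum = 79 + 17 + 42 + 52 + 38 + 83 + 35 + 65 + 19 + 40 + 30 + 86 + 94 + 76 = 756
—
[age_days_avg: age_days BETWEEN 2 AND 51]
ticket_id=1: ✗
ticket_id=2: ✗
ticket_id=3: ✗
ticket_id=4: ✗
ticket_id=5: ✓ → 38
ticket_id=6: ✓ → 83
ticket_id=7: ✓ → 35
ticket_id=8: ✓ → 65
ticket_id=9: ✓ → 19
ticket_id=10: ✓ → 40
ticket_id=11: ✓ → 30
ticket_id=12: ✓ → 86
ticket_id=13: ✓ → 94
ticket_id=14: ✓ → 76
age_days_avg = (38 + 83 + 35 + 65 + 19 + 40 + 30 + 86 + 94 + 76) / 10 = 56.6
—
[low_count: severity = 'low' OR age_days >= 17]
ticket_id=1: ✓ → 1
ticket_id=2: ✗
ticket_id=3: ✓ → 1
ticket_id=4: ✓ → 1
ticket_id=5: ✓ → 1
ticket_id=6: ✓ → 1
ticket_id=7: ✓ → 1
ticket_id=8: ✓ → 1
ticket_id=9: ✓ → 1
ticket_id=10: ✓ → 1
ticket_id=11: ✓ → 1
ticket_id=12: ✓ → 1
ticket_id=13: ✓ → 1
ticket_id=14: ✓ → 1
low_count = COUNT(1, 1, 1, 1, 1, 1, 1, 1, 1, 1, 1, 1, 1) = 13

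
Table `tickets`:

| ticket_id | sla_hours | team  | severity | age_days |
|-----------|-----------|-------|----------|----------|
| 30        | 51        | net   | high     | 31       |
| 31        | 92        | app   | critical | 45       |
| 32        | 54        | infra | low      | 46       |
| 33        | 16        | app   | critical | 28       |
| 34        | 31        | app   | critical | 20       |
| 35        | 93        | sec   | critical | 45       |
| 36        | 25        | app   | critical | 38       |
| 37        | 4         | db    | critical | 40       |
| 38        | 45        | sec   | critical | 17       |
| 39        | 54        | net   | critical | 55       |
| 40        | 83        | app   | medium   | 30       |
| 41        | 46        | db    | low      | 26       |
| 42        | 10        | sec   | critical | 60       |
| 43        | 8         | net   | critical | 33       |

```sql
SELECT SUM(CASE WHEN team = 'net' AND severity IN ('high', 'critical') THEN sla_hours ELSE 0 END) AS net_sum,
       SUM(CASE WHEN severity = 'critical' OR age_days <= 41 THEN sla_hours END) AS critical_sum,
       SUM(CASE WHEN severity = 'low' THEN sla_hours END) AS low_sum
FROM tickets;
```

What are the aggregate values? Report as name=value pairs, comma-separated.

net_sum=113, critical_sum=558, low_sum=100

[net_sum: team = 'net' AND severity IN ('high', 'critical')]
ticket_id=30: ✓ → 51
ticket_id=31: ✗
ticket_id=32: ✗
ticket_id=33: ✗
ticket_id=34: ✗
ticket_id=35: ✗
ticket_id=36: ✗
ticket_id=37: ✗
ticket_id=38: ✗
ticket_id=39: ✓ → 54
ticket_id=40: ✗
ticket_id=41: ✗
ticket_id=42: ✗
ticket_id=43: ✓ → 8
net_sum = 51 + 54 + 8 = 113
—
[critical_sum: severity = 'critical' OR age_days <= 41]
ticket_id=30: ✓ → 51
ticket_id=31: ✓ → 92
ticket_id=32: ✗
ticket_id=33: ✓ → 16
ticket_id=34: ✓ → 31
ticket_id=35: ✓ → 93
ticket_id=36: ✓ → 25
ticket_id=37: ✓ → 4
ticket_id=38: ✓ → 45
ticket_id=39: ✓ → 54
ticket_id=40: ✓ → 83
ticket_id=41: ✓ → 46
ticket_id=42: ✓ → 10
ticket_id=43: ✓ → 8
critical_sum = 51 + 92 + 16 + 31 + 93 + 25 + 4 + 45 + 54 + 83 + 46 + 10 + 8 = 558
—
[low_sum: severity = 'low']
ticket_id=30: ✗
ticket_id=31: ✗
ticket_id=32: ✓ → 54
ticket_id=33: ✗
ticket_id=34: ✗
ticket_id=35: ✗
ticket_id=36: ✗
ticket_id=37: ✗
ticket_id=38: ✗
ticket_id=39: ✗
ticket_id=40: ✗
ticket_id=41: ✓ → 46
ticket_id=42: ✗
ticket_id=43: ✗
low_sum = 54 + 46 = 100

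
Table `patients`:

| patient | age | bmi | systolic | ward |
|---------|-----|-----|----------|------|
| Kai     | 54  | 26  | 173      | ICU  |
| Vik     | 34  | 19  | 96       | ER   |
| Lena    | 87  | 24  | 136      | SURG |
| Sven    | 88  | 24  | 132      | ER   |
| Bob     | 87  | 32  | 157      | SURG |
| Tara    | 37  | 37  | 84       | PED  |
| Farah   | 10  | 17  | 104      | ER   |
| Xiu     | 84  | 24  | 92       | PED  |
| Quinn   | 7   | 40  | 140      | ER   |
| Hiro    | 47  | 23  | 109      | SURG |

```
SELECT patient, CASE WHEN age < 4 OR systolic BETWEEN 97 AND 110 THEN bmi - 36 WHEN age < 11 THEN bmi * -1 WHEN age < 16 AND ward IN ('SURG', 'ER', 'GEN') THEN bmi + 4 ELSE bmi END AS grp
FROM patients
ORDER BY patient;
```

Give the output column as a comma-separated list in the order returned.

patient=Bob: ELSE → 32
patient=Farah: age < 4 OR systolic BETWEEN 97 AND 110 → -19
patient=Hiro: age < 4 OR systolic BETWEEN 97 AND 110 → -13
patient=Kai: ELSE → 26
patient=Lena: ELSE → 24
patient=Quinn: age < 11 → -40
patient=Sven: ELSE → 24
patient=Tara: ELSE → 37
patient=Vik: ELSE → 19
patient=Xiu: ELSE → 24

32, -19, -13, 26, 24, -40, 24, 37, 19, 24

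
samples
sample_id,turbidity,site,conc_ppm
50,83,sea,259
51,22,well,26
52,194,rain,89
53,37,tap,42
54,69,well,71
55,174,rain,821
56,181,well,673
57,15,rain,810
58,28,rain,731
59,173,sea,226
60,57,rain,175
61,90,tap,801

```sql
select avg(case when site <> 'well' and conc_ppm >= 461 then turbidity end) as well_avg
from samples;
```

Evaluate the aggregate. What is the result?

sample_id=50: ✗
sample_id=51: ✗
sample_id=52: ✗
sample_id=53: ✗
sample_id=54: ✗
sample_id=55: ✓ → 174
sample_id=56: ✗
sample_id=57: ✓ → 15
sample_id=58: ✓ → 28
sample_id=59: ✗
sample_id=60: ✗
sample_id=61: ✓ → 90
well_avg = (174 + 15 + 28 + 90) / 4 = 76.75

76.75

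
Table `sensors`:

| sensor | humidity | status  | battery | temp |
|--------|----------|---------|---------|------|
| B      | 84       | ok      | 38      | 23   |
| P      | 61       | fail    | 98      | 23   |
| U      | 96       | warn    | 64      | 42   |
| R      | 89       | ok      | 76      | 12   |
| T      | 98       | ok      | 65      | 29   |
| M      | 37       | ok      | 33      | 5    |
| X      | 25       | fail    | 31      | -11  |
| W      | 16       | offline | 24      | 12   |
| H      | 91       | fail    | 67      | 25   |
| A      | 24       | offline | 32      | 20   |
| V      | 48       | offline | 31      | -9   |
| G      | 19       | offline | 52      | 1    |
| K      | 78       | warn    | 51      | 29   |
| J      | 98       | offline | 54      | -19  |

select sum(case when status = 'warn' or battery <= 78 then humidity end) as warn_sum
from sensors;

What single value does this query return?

803

sensor=B: ✓ → 84
sensor=P: ✗
sensor=U: ✓ → 96
sensor=R: ✓ → 89
sensor=T: ✓ → 98
sensor=M: ✓ → 37
sensor=X: ✓ → 25
sensor=W: ✓ → 16
sensor=H: ✓ → 91
sensor=A: ✓ → 24
sensor=V: ✓ → 48
sensor=G: ✓ → 19
sensor=K: ✓ → 78
sensor=J: ✓ → 98
warn_sum = 84 + 96 + 89 + 98 + 37 + 25 + 16 + 91 + 24 + 48 + 19 + 78 + 98 = 803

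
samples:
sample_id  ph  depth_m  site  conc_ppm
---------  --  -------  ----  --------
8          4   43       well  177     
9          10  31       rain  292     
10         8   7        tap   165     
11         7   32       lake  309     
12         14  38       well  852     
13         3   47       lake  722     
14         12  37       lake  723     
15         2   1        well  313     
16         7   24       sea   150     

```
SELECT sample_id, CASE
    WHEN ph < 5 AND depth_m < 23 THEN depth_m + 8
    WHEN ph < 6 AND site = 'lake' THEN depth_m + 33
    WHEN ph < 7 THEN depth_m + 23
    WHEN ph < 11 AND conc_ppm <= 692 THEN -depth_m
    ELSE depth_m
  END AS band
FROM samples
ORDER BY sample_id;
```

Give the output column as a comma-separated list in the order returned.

66, -31, -7, -32, 38, 80, 37, 9, -24

sample_id=8: ph < 7 → 66
sample_id=9: ph < 11 AND conc_ppm <= 692 → -31
sample_id=10: ph < 11 AND conc_ppm <= 692 → -7
sample_id=11: ph < 11 AND conc_ppm <= 692 → -32
sample_id=12: ELSE → 38
sample_id=13: ph < 6 AND site = 'lake' → 80
sample_id=14: ELSE → 37
sample_id=15: ph < 5 AND depth_m < 23 → 9
sample_id=16: ph < 11 AND conc_ppm <= 692 → -24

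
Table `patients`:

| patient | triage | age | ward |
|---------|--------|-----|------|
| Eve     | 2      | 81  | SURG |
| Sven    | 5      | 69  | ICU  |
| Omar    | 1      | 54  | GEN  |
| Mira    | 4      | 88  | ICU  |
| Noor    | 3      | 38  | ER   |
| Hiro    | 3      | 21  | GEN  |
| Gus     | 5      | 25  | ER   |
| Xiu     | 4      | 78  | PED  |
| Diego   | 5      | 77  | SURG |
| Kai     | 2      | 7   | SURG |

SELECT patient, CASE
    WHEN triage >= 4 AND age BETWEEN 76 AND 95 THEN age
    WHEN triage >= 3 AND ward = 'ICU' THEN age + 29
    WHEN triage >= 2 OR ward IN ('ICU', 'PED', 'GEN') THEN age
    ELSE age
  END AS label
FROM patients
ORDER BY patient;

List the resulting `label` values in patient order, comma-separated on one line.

patient=Diego: triage >= 4 AND age BETWEEN 76 AND 95 → 77
patient=Eve: triage >= 2 OR ward IN ('ICU', 'PED', 'GEN') → 81
patient=Gus: triage >= 2 OR ward IN ('ICU', 'PED', 'GEN') → 25
patient=Hiro: triage >= 2 OR ward IN ('ICU', 'PED', 'GEN') → 21
patient=Kai: triage >= 2 OR ward IN ('ICU', 'PED', 'GEN') → 7
patient=Mira: triage >= 4 AND age BETWEEN 76 AND 95 → 88
patient=Noor: triage >= 2 OR ward IN ('ICU', 'PED', 'GEN') → 38
patient=Omar: triage >= 2 OR ward IN ('ICU', 'PED', 'GEN') → 54
patient=Sven: triage >= 3 AND ward = 'ICU' → 98
patient=Xiu: triage >= 4 AND age BETWEEN 76 AND 95 → 78

77, 81, 25, 21, 7, 88, 38, 54, 98, 78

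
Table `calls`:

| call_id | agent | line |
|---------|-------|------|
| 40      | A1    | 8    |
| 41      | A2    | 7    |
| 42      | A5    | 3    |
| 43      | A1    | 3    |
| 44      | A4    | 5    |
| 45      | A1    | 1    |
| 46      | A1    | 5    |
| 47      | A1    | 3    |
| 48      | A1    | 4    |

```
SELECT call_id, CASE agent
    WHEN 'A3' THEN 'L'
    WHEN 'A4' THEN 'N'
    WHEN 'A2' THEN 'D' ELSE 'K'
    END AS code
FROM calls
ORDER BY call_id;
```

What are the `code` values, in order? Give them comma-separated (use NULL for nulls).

K, D, K, K, N, K, K, K, K

call_id=40: ELSE → K
call_id=41: agent='A2' → D
call_id=42: ELSE → K
call_id=43: ELSE → K
call_id=44: agent='A4' → N
call_id=45: ELSE → K
call_id=46: ELSE → K
call_id=47: ELSE → K
call_id=48: ELSE → K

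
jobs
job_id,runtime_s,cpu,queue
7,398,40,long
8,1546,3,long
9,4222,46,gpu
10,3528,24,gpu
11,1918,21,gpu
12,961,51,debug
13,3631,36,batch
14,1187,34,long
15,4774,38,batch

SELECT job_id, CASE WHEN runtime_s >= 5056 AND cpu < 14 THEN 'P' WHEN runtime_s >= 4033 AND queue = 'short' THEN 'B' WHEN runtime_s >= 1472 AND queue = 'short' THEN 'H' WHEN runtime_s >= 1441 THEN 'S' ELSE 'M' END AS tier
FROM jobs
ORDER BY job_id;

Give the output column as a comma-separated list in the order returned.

M, S, S, S, S, M, S, M, S

job_id=7: ELSE → M
job_id=8: runtime_s >= 1441 → S
job_id=9: runtime_s >= 1441 → S
job_id=10: runtime_s >= 1441 → S
job_id=11: runtime_s >= 1441 → S
job_id=12: ELSE → M
job_id=13: runtime_s >= 1441 → S
job_id=14: ELSE → M
job_id=15: runtime_s >= 1441 → S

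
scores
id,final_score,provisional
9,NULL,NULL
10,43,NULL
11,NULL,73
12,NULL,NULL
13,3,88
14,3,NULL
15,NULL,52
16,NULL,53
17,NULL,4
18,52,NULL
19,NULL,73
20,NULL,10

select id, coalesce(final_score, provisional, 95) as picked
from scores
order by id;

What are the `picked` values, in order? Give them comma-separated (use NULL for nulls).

95, 43, 73, 95, 3, 3, 52, 53, 4, 52, 73, 10

id=9: final_score=NULL, provisional=NULL, → literal 95 → 95
id=10: final_score=43 → 43
id=11: final_score=NULL, provisional=73 → 73
id=12: final_score=NULL, provisional=NULL, → literal 95 → 95
id=13: final_score=3 → 3
id=14: final_score=3 → 3
id=15: final_score=NULL, provisional=52 → 52
id=16: final_score=NULL, provisional=53 → 53
id=17: final_score=NULL, provisional=4 → 4
id=18: final_score=52 → 52
id=19: final_score=NULL, provisional=73 → 73
id=20: final_score=NULL, provisional=10 → 10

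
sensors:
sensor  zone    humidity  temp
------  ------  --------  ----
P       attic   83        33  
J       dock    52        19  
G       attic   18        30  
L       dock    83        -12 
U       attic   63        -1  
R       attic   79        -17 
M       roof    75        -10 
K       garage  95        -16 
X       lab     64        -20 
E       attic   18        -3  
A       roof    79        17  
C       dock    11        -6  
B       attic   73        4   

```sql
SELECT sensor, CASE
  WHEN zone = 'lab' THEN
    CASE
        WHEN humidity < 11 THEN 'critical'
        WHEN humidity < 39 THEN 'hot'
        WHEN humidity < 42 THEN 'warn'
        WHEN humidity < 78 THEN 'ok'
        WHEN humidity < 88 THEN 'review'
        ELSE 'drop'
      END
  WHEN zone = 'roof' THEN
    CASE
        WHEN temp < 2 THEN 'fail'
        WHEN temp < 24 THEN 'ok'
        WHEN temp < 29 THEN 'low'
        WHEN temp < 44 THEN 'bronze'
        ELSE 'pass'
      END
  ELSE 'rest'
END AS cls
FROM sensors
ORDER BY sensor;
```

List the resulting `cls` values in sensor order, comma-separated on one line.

ok, rest, rest, rest, rest, rest, rest, rest, fail, rest, rest, rest, ok

sensor=A: zone='roof' → inner[temp < 24] → ok
sensor=B: zone='attic' → outer ELSE → rest
sensor=C: zone='dock' → outer ELSE → rest
sensor=E: zone='attic' → outer ELSE → rest
sensor=G: zone='attic' → outer ELSE → rest
sensor=J: zone='dock' → outer ELSE → rest
sensor=K: zone='garage' → outer ELSE → rest
sensor=L: zone='dock' → outer ELSE → rest
sensor=M: zone='roof' → inner[temp < 2] → fail
sensor=P: zone='attic' → outer ELSE → rest
sensor=R: zone='attic' → outer ELSE → rest
sensor=U: zone='attic' → outer ELSE → rest
sensor=X: zone='lab' → inner[humidity < 78] → ok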